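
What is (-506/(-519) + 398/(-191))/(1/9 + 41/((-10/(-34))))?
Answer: -824370/103721977 ≈ -0.0079479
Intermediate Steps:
(-506/(-519) + 398/(-191))/(1/9 + 41/((-10/(-34)))) = (-506*(-1/519) + 398*(-1/191))/(1*(⅑) + 41/((-10*(-1/34)))) = (506/519 - 398/191)/(⅑ + 41/(5/17)) = -109916/(99129*(⅑ + 41*(17/5))) = -109916/(99129*(⅑ + 697/5)) = -109916/(99129*6278/45) = -109916/99129*45/6278 = -824370/103721977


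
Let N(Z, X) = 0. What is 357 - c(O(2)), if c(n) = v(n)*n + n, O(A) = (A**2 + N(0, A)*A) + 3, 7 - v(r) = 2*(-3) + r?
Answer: 308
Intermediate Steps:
v(r) = 13 - r (v(r) = 7 - (2*(-3) + r) = 7 - (-6 + r) = 7 + (6 - r) = 13 - r)
O(A) = 3 + A**2 (O(A) = (A**2 + 0*A) + 3 = (A**2 + 0) + 3 = A**2 + 3 = 3 + A**2)
c(n) = n + n*(13 - n) (c(n) = (13 - n)*n + n = n*(13 - n) + n = n + n*(13 - n))
357 - c(O(2)) = 357 - (3 + 2**2)*(14 - (3 + 2**2)) = 357 - (3 + 4)*(14 - (3 + 4)) = 357 - 7*(14 - 1*7) = 357 - 7*(14 - 7) = 357 - 7*7 = 357 - 1*49 = 357 - 49 = 308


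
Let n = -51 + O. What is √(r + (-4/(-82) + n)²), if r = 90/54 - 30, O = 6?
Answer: √30141186/123 ≈ 44.635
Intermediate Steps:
n = -45 (n = -51 + 6 = -45)
r = -85/3 (r = 90*(1/54) - 30 = 5/3 - 30 = -85/3 ≈ -28.333)
√(r + (-4/(-82) + n)²) = √(-85/3 + (-4/(-82) - 45)²) = √(-85/3 + (-4*(-1/82) - 45)²) = √(-85/3 + (2/41 - 45)²) = √(-85/3 + (-1843/41)²) = √(-85/3 + 3396649/1681) = √(10047062/5043) = √30141186/123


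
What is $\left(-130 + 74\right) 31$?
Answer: $-1736$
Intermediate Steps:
$\left(-130 + 74\right) 31 = \left(-56\right) 31 = -1736$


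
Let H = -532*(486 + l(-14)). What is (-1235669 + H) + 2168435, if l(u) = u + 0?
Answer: 681662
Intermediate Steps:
l(u) = u
H = -251104 (H = -532*(486 - 14) = -532*472 = -251104)
(-1235669 + H) + 2168435 = (-1235669 - 251104) + 2168435 = -1486773 + 2168435 = 681662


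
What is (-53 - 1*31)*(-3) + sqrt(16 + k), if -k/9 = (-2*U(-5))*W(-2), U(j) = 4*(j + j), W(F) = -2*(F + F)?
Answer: 252 + 4*I*sqrt(359) ≈ 252.0 + 75.789*I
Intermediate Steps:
W(F) = -4*F
U(j) = 8*j (U(j) = 4*(2*j) = 8*j)
k = -5760 (k = -9*(-16*(-5))*(-4*(-2)) = -9*(-2*(-40))*8 = -720*8 = -9*640 = -5760)
(-53 - 1*31)*(-3) + sqrt(16 + k) = (-53 - 1*31)*(-3) + sqrt(16 - 5760) = (-53 - 31)*(-3) + sqrt(-5744) = -84*(-3) + 4*I*sqrt(359) = 252 + 4*I*sqrt(359)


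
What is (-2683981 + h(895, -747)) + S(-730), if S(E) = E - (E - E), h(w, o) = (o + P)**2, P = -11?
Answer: -2110147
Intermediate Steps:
h(w, o) = (-11 + o)**2 (h(w, o) = (o - 11)**2 = (-11 + o)**2)
S(E) = E (S(E) = E - 1*0 = E + 0 = E)
(-2683981 + h(895, -747)) + S(-730) = (-2683981 + (-11 - 747)**2) - 730 = (-2683981 + (-758)**2) - 730 = (-2683981 + 574564) - 730 = -2109417 - 730 = -2110147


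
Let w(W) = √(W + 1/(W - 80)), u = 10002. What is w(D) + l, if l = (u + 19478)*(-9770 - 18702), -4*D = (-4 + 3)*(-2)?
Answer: -839354560 + I*√53130/322 ≈ -8.3935e+8 + 0.71584*I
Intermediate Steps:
D = -½ (D = -(-4 + 3)*(-2)/4 = -(-1)*(-2)/4 = -¼*2 = -½ ≈ -0.50000)
w(W) = √(W + 1/(-80 + W))
l = -839354560 (l = (10002 + 19478)*(-9770 - 18702) = 29480*(-28472) = -839354560)
w(D) + l = √((1 - (-80 - ½)/2)/(-80 - ½)) - 839354560 = √((1 - ½*(-161/2))/(-161/2)) - 839354560 = √(-2*(1 + 161/4)/161) - 839354560 = √(-2/161*165/4) - 839354560 = √(-165/322) - 839354560 = I*√53130/322 - 839354560 = -839354560 + I*√53130/322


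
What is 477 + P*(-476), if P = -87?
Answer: 41889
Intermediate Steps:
477 + P*(-476) = 477 - 87*(-476) = 477 + 41412 = 41889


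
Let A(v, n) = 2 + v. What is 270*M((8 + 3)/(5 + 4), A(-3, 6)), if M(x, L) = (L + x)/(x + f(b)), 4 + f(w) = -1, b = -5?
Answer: -270/17 ≈ -15.882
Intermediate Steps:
f(w) = -5 (f(w) = -4 - 1 = -5)
M(x, L) = (L + x)/(-5 + x) (M(x, L) = (L + x)/(x - 5) = (L + x)/(-5 + x))
270*M((8 + 3)/(5 + 4), A(-3, 6)) = 270*(((2 - 3) + (8 + 3)/(5 + 4))/(-5 + (8 + 3)/(5 + 4))) = 270*((-1 + 11/9)/(-5 + 11/9)) = 270*((2/9)/(-34/9)) = 270*(-9/34*2/9) = 270*(-1/17) = -270/17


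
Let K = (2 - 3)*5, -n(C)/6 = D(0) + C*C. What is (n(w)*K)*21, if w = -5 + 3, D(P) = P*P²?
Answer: 2520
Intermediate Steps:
D(P) = P³
w = -2
n(C) = -6*C² (n(C) = -6*(0³ + C*C) = -6*(0 + C²) = -6*C²)
K = -5 (K = -1*5 = -5)
(n(w)*K)*21 = (-6*(-2)²*(-5))*21 = (-6*4*(-5))*21 = -24*(-5)*21 = 120*21 = 2520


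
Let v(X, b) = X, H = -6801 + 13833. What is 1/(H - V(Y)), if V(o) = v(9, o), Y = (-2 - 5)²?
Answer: 1/7023 ≈ 0.00014239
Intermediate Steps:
H = 7032
Y = 49 (Y = (-7)² = 49)
V(o) = 9
1/(H - V(Y)) = 1/(7032 - 1*9) = 1/(7032 - 9) = 1/7023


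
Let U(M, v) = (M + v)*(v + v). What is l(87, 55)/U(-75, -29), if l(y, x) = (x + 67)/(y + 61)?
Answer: 61/446368 ≈ 0.00013666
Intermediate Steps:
U(M, v) = 2*v*(M + v) (U(M, v) = (M + v)*(2*v) = 2*v*(M + v))
l(y, x) = (67 + x)/(61 + y)
l(87, 55)/U(-75, -29) = ((67 + 55)/(61 + 87))/((2*(-29)*(-75 - 29))) = (122/148)/((2*(-29)*(-104))) = ((1/148)*122)/6032 = (61/74)*(1/6032) = 61/446368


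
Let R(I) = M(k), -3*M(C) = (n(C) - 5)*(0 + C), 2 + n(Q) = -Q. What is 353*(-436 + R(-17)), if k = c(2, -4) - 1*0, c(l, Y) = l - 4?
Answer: -465254/3 ≈ -1.5508e+5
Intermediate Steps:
c(l, Y) = -4 + l
n(Q) = -2 - Q
k = -2 (k = (-4 + 2) - 1*0 = -2 + 0 = -2)
M(C) = -C*(-7 - C)/3 (M(C) = -((-2 - C) - 5)*(0 + C)/3 = -(-7 - C)*C/3 = -C*(-7 - C)/3)
R(I) = -10/3 (R(I) = (1/3)*(-2)*(7 - 2) = (1/3)*(-2)*5 = -10/3)
353*(-436 + R(-17)) = 353*(-436 - 10/3) = 353*(-1318/3) = -465254/3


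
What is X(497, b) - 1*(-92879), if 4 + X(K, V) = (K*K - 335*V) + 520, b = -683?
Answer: 569209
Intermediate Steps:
X(K, V) = 516 + K**2 - 335*V (X(K, V) = -4 + ((K*K - 335*V) + 520) = -4 + ((K**2 - 335*V) + 520) = -4 + (520 + K**2 - 335*V) = 516 + K**2 - 335*V)
X(497, b) - 1*(-92879) = (516 + 497**2 - 335*(-683)) - 1*(-92879) = (516 + 247009 + 228805) + 92879 = 476330 + 92879 = 569209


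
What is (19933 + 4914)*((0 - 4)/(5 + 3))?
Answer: -24847/2 ≈ -12424.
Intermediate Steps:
(19933 + 4914)*((0 - 4)/(5 + 3)) = 24847*(-4/8) = 24847*((⅛)*(-4)) = 24847*(-½) = -24847/2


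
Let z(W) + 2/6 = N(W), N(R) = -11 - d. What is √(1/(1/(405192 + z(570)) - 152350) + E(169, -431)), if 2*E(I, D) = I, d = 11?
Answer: 5*√463636835194247902881622/370365592294 ≈ 9.1924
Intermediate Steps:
N(R) = -22 (N(R) = -11 - 1*11 = -11 - 11 = -22)
E(I, D) = I/2
z(W) = -67/3 (z(W) = -⅓ - 22 = -67/3)
√(1/(1/(405192 + z(570)) - 152350) + E(169, -431)) = √(1/(1/(405192 - 67/3) - 152350) + (½)*169) = √(1/(1/(1215509/3) - 152350) + 169/2) = √(1/(3/1215509 - 152350) + 169/2) = √(1/(-185182796147/1215509) + 169/2) = √(-1215509/185182796147 + 169/2) = √(31295890117825/370365592294) = 5*√463636835194247902881622/370365592294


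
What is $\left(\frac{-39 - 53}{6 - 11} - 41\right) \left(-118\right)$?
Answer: $\frac{13334}{5} \approx 2666.8$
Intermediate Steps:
$\left(\frac{-39 - 53}{6 - 11} - 41\right) \left(-118\right) = \left(- \frac{92}{-5} - 41\right) \left(-118\right) = \left(\left(-92\right) \left(- \frac{1}{5}\right) - 41\right) \left(-118\right) = \left(\frac{92}{5} - 41\right) \left(-118\right) = \left(- \frac{113}{5}\right) \left(-118\right) = \frac{13334}{5}$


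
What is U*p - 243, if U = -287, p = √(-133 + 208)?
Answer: -243 - 1435*√3 ≈ -2728.5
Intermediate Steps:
p = 5*√3 (p = √75 = 5*√3 ≈ 8.6602)
U*p - 243 = -1435*√3 - 243 = -243 - 1435*√3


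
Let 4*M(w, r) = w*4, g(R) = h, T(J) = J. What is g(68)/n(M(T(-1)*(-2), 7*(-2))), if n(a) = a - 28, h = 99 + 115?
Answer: -107/13 ≈ -8.2308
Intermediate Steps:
h = 214
g(R) = 214
M(w, r) = w (M(w, r) = (w*4)/4 = (4*w)/4 = w)
n(a) = -28 + a
g(68)/n(M(T(-1)*(-2), 7*(-2))) = 214/(-28 - 1*(-2)) = 214/(-28 + 2) = 214/(-26) = 214*(-1/26) = -107/13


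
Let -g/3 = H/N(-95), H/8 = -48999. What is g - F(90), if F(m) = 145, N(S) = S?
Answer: -1189751/95 ≈ -12524.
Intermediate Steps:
H = -391992 (H = 8*(-48999) = -391992)
g = -1175976/95 (g = -(-1175976)/(-95) = -(-1175976)*(-1)/95 = -3*391992/95 = -1175976/95 ≈ -12379.)
g - F(90) = -1175976/95 - 1*145 = -1175976/95 - 145 = -1189751/95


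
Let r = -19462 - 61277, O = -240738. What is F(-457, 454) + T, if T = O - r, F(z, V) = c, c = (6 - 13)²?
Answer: -159950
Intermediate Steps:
r = -80739
c = 49 (c = (-7)² = 49)
F(z, V) = 49
T = -159999 (T = -240738 - 1*(-80739) = -240738 + 80739 = -159999)
F(-457, 454) + T = 49 - 159999 = -159950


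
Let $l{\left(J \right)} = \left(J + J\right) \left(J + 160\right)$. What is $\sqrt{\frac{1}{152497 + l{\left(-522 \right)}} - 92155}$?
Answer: $\frac{i \sqrt{21165609773442}}{15155} \approx 303.57 i$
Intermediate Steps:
$l{\left(J \right)} = 2 J \left(160 + J\right)$
$\sqrt{\frac{1}{152497 + l{\left(-522 \right)}} - 92155} = \sqrt{\frac{1}{152497 + 2 \left(-522\right) \left(160 - 522\right)} - 92155} = \sqrt{\frac{1}{152497 + 2 \left(-522\right) \left(-362\right)} - 92155} = \sqrt{\frac{1}{152497 + 377928} - 92155} = \sqrt{\frac{1}{530425} - 92155} = \sqrt{- \frac{48881315874}{530425}} = \frac{i \sqrt{21165609773442}}{15155}$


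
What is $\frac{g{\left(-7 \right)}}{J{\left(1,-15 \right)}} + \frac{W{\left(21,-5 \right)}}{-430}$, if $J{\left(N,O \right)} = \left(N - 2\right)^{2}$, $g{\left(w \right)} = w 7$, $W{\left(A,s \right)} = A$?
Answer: $- \frac{21091}{430} \approx -49.049$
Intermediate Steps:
$g{\left(w \right)} = 7 w$
$J{\left(N,O \right)} = \left(-2 + N\right)^{2}$
$\frac{g{\left(-7 \right)}}{J{\left(1,-15 \right)}} + \frac{W{\left(21,-5 \right)}}{-430} = \frac{7 \left(-7\right)}{\left(-2 + 1\right)^{2}} + \frac{21}{-430} = - \frac{49}{\left(-1\right)^{2}} + 21 \left(- \frac{1}{430}\right) = - \frac{49}{1} - \frac{21}{430} = \left(-49\right) 1 - \frac{21}{430} = -49 - \frac{21}{430} = - \frac{21091}{430}$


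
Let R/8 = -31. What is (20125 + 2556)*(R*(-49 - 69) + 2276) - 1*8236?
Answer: 715350504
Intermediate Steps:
R = -248 (R = 8*(-31) = -248)
(20125 + 2556)*(R*(-49 - 69) + 2276) - 1*8236 = (20125 + 2556)*(-248*(-49 - 69) + 2276) - 1*8236 = 22681*(-248*(-118) + 2276) - 8236 = 22681*(29264 + 2276) - 8236 = 22681*31540 - 8236 = 715358740 - 8236 = 715350504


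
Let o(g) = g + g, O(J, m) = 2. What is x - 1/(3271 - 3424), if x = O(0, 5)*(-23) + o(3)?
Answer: -6119/153 ≈ -39.993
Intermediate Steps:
o(g) = 2*g
x = -40 (x = 2*(-23) + 2*3 = -46 + 6 = -40)
x - 1/(3271 - 3424) = -40 - 1/(3271 - 3424) = -40 - 1/(-153) = -40 - 1*(-1/153) = -40 + 1/153 = -6119/153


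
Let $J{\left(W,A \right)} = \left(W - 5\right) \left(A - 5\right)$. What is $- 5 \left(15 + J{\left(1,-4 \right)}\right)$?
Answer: $-255$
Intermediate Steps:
$J{\left(W,A \right)} = \left(-5 + A\right) \left(-5 + W\right)$ ($J{\left(W,A \right)} = \left(-5 + W\right) \left(-5 + A\right) = \left(-5 + A\right) \left(-5 + W\right)$)
$- 5 \left(15 + J{\left(1,-4 \right)}\right) = - 5 \left(15 - -36\right) = - 5 \left(15 + \left(25 + 20 - 5 - 4\right)\right) = - 5 \left(15 + 36\right) = \left(-5\right) 51 = -255$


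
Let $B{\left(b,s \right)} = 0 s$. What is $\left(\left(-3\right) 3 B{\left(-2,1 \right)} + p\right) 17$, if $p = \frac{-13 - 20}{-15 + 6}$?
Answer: $\frac{187}{3} \approx 62.333$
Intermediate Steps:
$B{\left(b,s \right)} = 0$
$p = \frac{11}{3}$ ($p = \frac{-13 - 20}{-9} = \left(-33\right) \left(- \frac{1}{9}\right) = \frac{11}{3} \approx 3.6667$)
$\left(\left(-3\right) 3 B{\left(-2,1 \right)} + p\right) 17 = \left(\left(-3\right) 3 \cdot 0 + \frac{11}{3}\right) 17 = \left(\left(-9\right) 0 + \frac{11}{3}\right) 17 = \left(0 + \frac{11}{3}\right) 17 = \frac{11}{3} \cdot 17 = \frac{187}{3}$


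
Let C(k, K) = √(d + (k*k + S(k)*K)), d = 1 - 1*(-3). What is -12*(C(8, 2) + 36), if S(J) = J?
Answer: -432 - 24*√21 ≈ -541.98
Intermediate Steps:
d = 4 (d = 1 + 3 = 4)
C(k, K) = √(4 + k² + K*k) (C(k, K) = √(4 + (k*k + k*K)) = √(4 + (k² + K*k)) = √(4 + k² + K*k))
-12*(C(8, 2) + 36) = -12*(√(4 + 8² + 2*8) + 36) = -12*(√(4 + 64 + 16) + 36) = -12*(√84 + 36) = -12*(2*√21 + 36) = -12*(36 + 2*√21) = -432 - 24*√21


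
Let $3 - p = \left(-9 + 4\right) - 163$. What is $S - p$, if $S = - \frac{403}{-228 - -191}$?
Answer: $- \frac{5924}{37} \approx -160.11$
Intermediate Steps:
$p = 171$ ($p = 3 - \left(\left(-9 + 4\right) - 163\right) = 3 - \left(-5 - 163\right) = 3 - -168 = 3 + 168 = 171$)
$S = \frac{403}{37}$ ($S = - \frac{403}{-228 + 191} = - \frac{403}{-37} = \left(-403\right) \left(- \frac{1}{37}\right) = \frac{403}{37} \approx 10.892$)
$S - p = \frac{403}{37} - 171 = - \frac{5924}{37}$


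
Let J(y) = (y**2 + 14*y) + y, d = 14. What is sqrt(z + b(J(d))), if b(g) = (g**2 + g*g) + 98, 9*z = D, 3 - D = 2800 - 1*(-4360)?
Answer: sqrt(2960773)/3 ≈ 573.56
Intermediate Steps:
D = -7157 (D = 3 - (2800 - 1*(-4360)) = 3 - (2800 + 4360) = 3 - 1*7160 = 3 - 7160 = -7157)
z = -7157/9 (z = (1/9)*(-7157) = -7157/9 ≈ -795.22)
J(y) = y**2 + 15*y
b(g) = 98 + 2*g**2 (b(g) = (g**2 + g**2) + 98 = 2*g**2 + 98 = 98 + 2*g**2)
sqrt(z + b(J(d))) = sqrt(-7157/9 + (98 + 2*(14*(15 + 14))**2)) = sqrt(-7157/9 + (98 + 2*(14*29)**2)) = sqrt(-7157/9 + (98 + 2*406**2)) = sqrt(-7157/9 + (98 + 2*164836)) = sqrt(-7157/9 + (98 + 329672)) = sqrt(-7157/9 + 329770) = sqrt(2960773/9) = sqrt(2960773)/3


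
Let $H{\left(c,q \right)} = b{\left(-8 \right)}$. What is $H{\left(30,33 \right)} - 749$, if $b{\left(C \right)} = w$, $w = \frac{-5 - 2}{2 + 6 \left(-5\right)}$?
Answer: $- \frac{2995}{4} \approx -748.75$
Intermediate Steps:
$w = \frac{1}{4}$ ($w = - \frac{7}{2 - 30} = - \frac{7}{-28} = \left(-7\right) \left(- \frac{1}{28}\right) = \frac{1}{4} \approx 0.25$)
$b{\left(C \right)} = \frac{1}{4}$
$H{\left(c,q \right)} = \frac{1}{4}$
$H{\left(30,33 \right)} - 749 = \frac{1}{4} - 749 = - \frac{2995}{4}$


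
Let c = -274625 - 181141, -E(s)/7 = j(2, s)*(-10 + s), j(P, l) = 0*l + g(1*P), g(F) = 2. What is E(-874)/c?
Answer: -6188/227883 ≈ -0.027154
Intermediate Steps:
j(P, l) = 2 (j(P, l) = 0*l + 2 = 0 + 2 = 2)
E(s) = 140 - 14*s (E(s) = -14*(-10 + s) = -7*(-20 + 2*s) = 140 - 14*s)
c = -455766
E(-874)/c = (140 - 14*(-874))/(-455766) = (140 + 12236)*(-1/455766) = 12376*(-1/455766) = -6188/227883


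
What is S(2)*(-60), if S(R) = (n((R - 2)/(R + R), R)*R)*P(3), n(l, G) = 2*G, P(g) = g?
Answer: -1440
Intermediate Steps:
S(R) = 6*R² (S(R) = ((2*R)*R)*3 = (2*R²)*3 = 6*R²)
S(2)*(-60) = (6*2²)*(-60) = (6*4)*(-60) = 24*(-60) = -1440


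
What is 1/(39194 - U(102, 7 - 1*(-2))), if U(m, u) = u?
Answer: 1/39185 ≈ 2.5520e-5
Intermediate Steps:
1/(39194 - U(102, 7 - 1*(-2))) = 1/(39194 - (7 - 1*(-2))) = 1/(39194 - (7 + 2)) = 1/(39194 - 1*9) = 1/(39194 - 9) = 1/39185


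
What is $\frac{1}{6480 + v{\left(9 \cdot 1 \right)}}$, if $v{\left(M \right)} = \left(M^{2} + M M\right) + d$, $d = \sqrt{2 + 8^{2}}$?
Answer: $\frac{1107}{7352683} - \frac{\sqrt{66}}{44116098} \approx 0.00015037$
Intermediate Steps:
$d = \sqrt{66}$ ($d = \sqrt{2 + 64} = \sqrt{66} \approx 8.124$)
$v{\left(M \right)} = \sqrt{66} + 2 M^{2}$ ($v{\left(M \right)} = \left(M^{2} + M M\right) + \sqrt{66} = \left(M^{2} + M^{2}\right) + \sqrt{66} = 2 M^{2} + \sqrt{66} = \sqrt{66} + 2 M^{2}$)
$\frac{1}{6480 + v{\left(9 \cdot 1 \right)}} = \frac{1}{6480 + \left(\sqrt{66} + 2 \left(9 \cdot 1\right)^{2}\right)} = \frac{1}{6480 + \left(\sqrt{66} + 2 \cdot 9^{2}\right)} = \frac{1}{6480 + \left(\sqrt{66} + 2 \cdot 81\right)} = \frac{1}{6480 + \left(\sqrt{66} + 162\right)} = \frac{1}{6480 + \left(162 + \sqrt{66}\right)} = \frac{1}{6642 + \sqrt{66}}$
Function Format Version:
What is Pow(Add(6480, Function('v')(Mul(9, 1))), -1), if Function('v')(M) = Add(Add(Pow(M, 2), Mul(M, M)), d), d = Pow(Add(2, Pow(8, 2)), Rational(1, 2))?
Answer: Add(Rational(1107, 7352683), Mul(Rational(-1, 44116098), Pow(66, Rational(1, 2)))) ≈ 0.00015037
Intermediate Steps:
d = Pow(66, Rational(1, 2)) (d = Pow(Add(2, 64), Rational(1, 2)) = Pow(66, Rational(1, 2)) ≈ 8.1240)
Function('v')(M) = Add(Pow(66, Rational(1, 2)), Mul(2, Pow(M, 2))) (Function('v')(M) = Add(Add(Pow(M, 2), Mul(M, M)), Pow(66, Rational(1, 2))) = Add(Add(Pow(M, 2), Pow(M, 2)), Pow(66, Rational(1, 2))) = Add(Mul(2, Pow(M, 2)), Pow(66, Rational(1, 2))) = Add(Pow(66, Rational(1, 2)), Mul(2, Pow(M, 2))))
Pow(Add(6480, Function('v')(Mul(9, 1))), -1) = Pow(Add(6480, Add(Pow(66, Rational(1, 2)), Mul(2, Pow(Mul(9, 1), 2)))), -1) = Pow(Add(6480, Add(Pow(66, Rational(1, 2)), Mul(2, Pow(9, 2)))), -1) = Pow(Add(6480, Add(Pow(66, Rational(1, 2)), Mul(2, 81))), -1) = Pow(Add(6480, Add(Pow(66, Rational(1, 2)), 162)), -1) = Pow(Add(6480, Add(162, Pow(66, Rational(1, 2)))), -1) = Pow(Add(6642, Pow(66, Rational(1, 2))), -1)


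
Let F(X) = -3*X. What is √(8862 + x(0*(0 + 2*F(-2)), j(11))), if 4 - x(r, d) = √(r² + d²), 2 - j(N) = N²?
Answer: √8747 ≈ 93.525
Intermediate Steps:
j(N) = 2 - N²
x(r, d) = 4 - √(d² + r²) (x(r, d) = 4 - √(r² + d²) = 4 - √(d² + r²))
√(8862 + x(0*(0 + 2*F(-2)), j(11))) = √(8862 + (4 - √((2 - 1*11²)² + (0*(0 + 2*(-3*(-2))))²))) = √(8862 + (4 - √((2 - 1*121)² + (0*(0 + 2*6))²))) = √(8862 + (4 - √((2 - 121)² + (0*(0 + 12))²))) = √(8862 + (4 - √((-119)² + (0*12)²))) = √(8862 + (4 - √(14161 + 0²))) = √(8862 + (4 - √(14161 + 0))) = √(8862 + (4 - √14161)) = √(8862 + (4 - 1*119)) = √(8862 + (4 - 119)) = √(8862 - 115) = √8747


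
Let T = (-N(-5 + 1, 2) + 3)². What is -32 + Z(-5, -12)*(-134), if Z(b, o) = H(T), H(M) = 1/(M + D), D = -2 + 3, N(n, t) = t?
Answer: -99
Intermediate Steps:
T = 1 (T = (-1*2 + 3)² = (-2 + 3)² = 1² = 1)
D = 1
H(M) = 1/(1 + M) (H(M) = 1/(M + 1) = 1/(1 + M))
Z(b, o) = ½ (Z(b, o) = 1/(1 + 1) = 1/2 = ½)
-32 + Z(-5, -12)*(-134) = -32 + (½)*(-134) = -32 - 67 = -99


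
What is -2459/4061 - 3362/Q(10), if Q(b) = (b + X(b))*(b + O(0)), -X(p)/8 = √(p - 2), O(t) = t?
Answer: 6319987/836566 + 6724*√2/515 ≈ 26.019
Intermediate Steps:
X(p) = -8*√(-2 + p) (X(p) = -8*√(p - 2) = -8*√(-2 + p))
Q(b) = b*(b - 8*√(-2 + b)) (Q(b) = (b - 8*√(-2 + b))*(b + 0) = (b - 8*√(-2 + b))*b = b*(b - 8*√(-2 + b)))
-2459/4061 - 3362/Q(10) = -2459/4061 - 3362*1/(10*(10 - 8*√(-2 + 10))) = -2459*1/4061 - 3362*1/(10*(10 - 16*√2)) = -2459/4061 - 3362*1/(10*(10 - 16*√2)) = -2459/4061 - 3362/(100 - 160*√2)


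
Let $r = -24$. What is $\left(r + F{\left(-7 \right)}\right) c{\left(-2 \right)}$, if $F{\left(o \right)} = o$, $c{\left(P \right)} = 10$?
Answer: $-310$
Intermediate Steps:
$\left(r + F{\left(-7 \right)}\right) c{\left(-2 \right)} = \left(-24 - 7\right) 10 = \left(-31\right) 10 = -310$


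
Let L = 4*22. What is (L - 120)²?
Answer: 1024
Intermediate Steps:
L = 88
(L - 120)² = (88 - 120)² = (-32)² = 1024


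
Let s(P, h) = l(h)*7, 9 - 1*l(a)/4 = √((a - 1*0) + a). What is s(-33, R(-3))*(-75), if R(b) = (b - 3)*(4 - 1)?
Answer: -18900 + 12600*I ≈ -18900.0 + 12600.0*I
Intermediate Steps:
l(a) = 36 - 4*√2*√a (l(a) = 36 - 4*√((a - 1*0) + a) = 36 - 4*√((a + 0) + a) = 36 - 4*√(a + a) = 36 - 4*√2*√a)
R(b) = -9 + 3*b (R(b) = (-3 + b)*3 = -9 + 3*b)
s(P, h) = 252 - 28*√2*√h (s(P, h) = (36 - 4*√2*√h)*7 = 252 - 28*√2*√h)
s(-33, R(-3))*(-75) = (252 - 28*√2*√(-9 + 3*(-3)))*(-75) = (252 - 28*√2*√(-9 - 9))*(-75) = (252 - 28*√2*√(-18))*(-75) = (252 - 28*√2*3*I*√2)*(-75) = (252 - 168*I)*(-75) = -18900 + 12600*I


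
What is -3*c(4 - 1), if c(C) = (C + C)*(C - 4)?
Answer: 18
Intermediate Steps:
c(C) = 2*C*(-4 + C) (c(C) = (2*C)*(-4 + C) = 2*C*(-4 + C))
-3*c(4 - 1) = -6*(4 - 1)*(-4 + (4 - 1)) = -6*3*(-4 + 3) = -6*3*(-1) = -3*(-6) = 18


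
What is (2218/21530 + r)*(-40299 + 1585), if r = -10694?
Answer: 4456747975914/10765 ≈ 4.1400e+8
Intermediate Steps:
(2218/21530 + r)*(-40299 + 1585) = (2218/21530 - 10694)*(-40299 + 1585) = (2218*(1/21530) - 10694)*(-38714) = (1109/10765 - 10694)*(-38714) = -115119801/10765*(-38714) = 4456747975914/10765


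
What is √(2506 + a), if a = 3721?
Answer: √6227 ≈ 78.911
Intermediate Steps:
√(2506 + a) = √(2506 + 3721) = √6227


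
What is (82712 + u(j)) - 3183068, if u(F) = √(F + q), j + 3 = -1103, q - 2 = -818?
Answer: -3100356 + 31*I*√2 ≈ -3.1004e+6 + 43.841*I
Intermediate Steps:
q = -816 (q = 2 - 818 = -816)
j = -1106 (j = -3 - 1103 = -1106)
u(F) = √(-816 + F) (u(F) = √(F - 816) = √(-816 + F))
(82712 + u(j)) - 3183068 = (82712 + √(-816 - 1106)) - 3183068 = (82712 + √(-1922)) - 3183068 = (82712 + 31*I*√2) - 3183068 = -3100356 + 31*I*√2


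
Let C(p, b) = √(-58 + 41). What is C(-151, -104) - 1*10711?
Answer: -10711 + I*√17 ≈ -10711.0 + 4.1231*I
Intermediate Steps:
C(p, b) = I*√17 (C(p, b) = √(-17) = I*√17)
C(-151, -104) - 1*10711 = I*√17 - 1*10711 = I*√17 - 10711 = -10711 + I*√17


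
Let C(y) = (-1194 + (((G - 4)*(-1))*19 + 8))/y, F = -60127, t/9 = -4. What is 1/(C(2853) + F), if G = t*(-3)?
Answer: -951/57181831 ≈ -1.6631e-5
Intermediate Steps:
t = -36 (t = 9*(-4) = -36)
G = 108 (G = -36*(-3) = 108)
C(y) = -3162/y (C(y) = (-1194 + (((108 - 4)*(-1))*19 + 8))/y = (-1194 + ((104*(-1))*19 + 8))/y = (-1194 + (-104*19 + 8))/y = (-1194 + (-1976 + 8))/y = (-1194 - 1968)/y = -3162/y)
1/(C(2853) + F) = 1/(-3162/2853 - 60127) = 1/(-3162*1/2853 - 60127) = 1/(-1054/951 - 60127) = 1/(-57181831/951) = -951/57181831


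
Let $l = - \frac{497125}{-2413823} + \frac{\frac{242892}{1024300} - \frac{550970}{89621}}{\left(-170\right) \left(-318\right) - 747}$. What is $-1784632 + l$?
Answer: $- \frac{752949926976215898118840138}{421907717569231031775} \approx -1.7846 \cdot 10^{6}$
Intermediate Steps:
$l = \frac{86844796016579841662}{421907717569231031775}$ ($l = \left(-497125\right) \left(- \frac{1}{2413823}\right) + \frac{242892 \cdot \frac{1}{1024300} - \frac{78710}{12803}}{54060 - 747} = \frac{497125}{2413823} + \frac{\frac{60723}{256075} - \frac{78710}{12803}}{53313} = \frac{497125}{2413823} - \frac{19378226681}{174788175259425} = \frac{86844796016579841662}{421907717569231031775} \approx 0.20584$)
$-1784632 + l = -1784632 + \frac{86844796016579841662}{421907717569231031775} = - \frac{752949926976215898118840138}{421907717569231031775}$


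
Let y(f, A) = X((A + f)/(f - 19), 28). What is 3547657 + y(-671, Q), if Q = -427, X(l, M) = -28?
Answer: 3547629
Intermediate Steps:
y(f, A) = -28
3547657 + y(-671, Q) = 3547657 - 28 = 3547629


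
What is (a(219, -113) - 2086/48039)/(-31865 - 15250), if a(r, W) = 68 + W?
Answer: 2163841/2263357485 ≈ 0.00095603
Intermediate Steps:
(a(219, -113) - 2086/48039)/(-31865 - 15250) = ((68 - 113) - 2086/48039)/(-31865 - 15250) = (-45 - 2086*1/48039)/(-47115) = (-45 - 2086/48039)*(-1/47115) = -2163841/48039*(-1/47115) = 2163841/2263357485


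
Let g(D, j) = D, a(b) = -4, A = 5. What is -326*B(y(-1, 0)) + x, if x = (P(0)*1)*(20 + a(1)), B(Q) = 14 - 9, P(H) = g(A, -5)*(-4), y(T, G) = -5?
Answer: -1950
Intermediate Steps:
P(H) = -20 (P(H) = 5*(-4) = -20)
B(Q) = 5
x = -320 (x = (-20*1)*(20 - 4) = -20*16 = -320)
-326*B(y(-1, 0)) + x = -326*5 - 320 = -1630 - 320 = -1950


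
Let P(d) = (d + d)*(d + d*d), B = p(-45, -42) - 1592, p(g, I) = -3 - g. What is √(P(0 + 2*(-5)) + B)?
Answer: 5*I*√134 ≈ 57.879*I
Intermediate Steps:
B = -1550 (B = (-3 - 1*(-45)) - 1592 = (-3 + 45) - 1592 = 42 - 1592 = -1550)
P(d) = 2*d*(d + d²) (P(d) = (2*d)*(d + d²) = 2*d*(d + d²))
√(P(0 + 2*(-5)) + B) = √(2*(0 + 2*(-5))²*(1 + (0 + 2*(-5))) - 1550) = √(2*(0 - 10)²*(1 + (0 - 10)) - 1550) = √(2*(-10)²*(1 - 10) - 1550) = √(2*100*(-9) - 1550) = √(-1800 - 1550) = √(-3350) = 5*I*√134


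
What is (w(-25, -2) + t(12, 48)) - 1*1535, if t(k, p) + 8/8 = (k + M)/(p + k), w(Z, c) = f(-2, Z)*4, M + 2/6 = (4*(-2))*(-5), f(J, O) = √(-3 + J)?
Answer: -55265/36 + 4*I*√5 ≈ -1535.1 + 8.9443*I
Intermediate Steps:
M = 119/3 (M = -⅓ + (4*(-2))*(-5) = -⅓ - 8*(-5) = -⅓ + 40 = 119/3 ≈ 39.667)
w(Z, c) = 4*I*√5 (w(Z, c) = √(-3 - 2)*4 = √(-5)*4 = (I*√5)*4 = 4*I*√5)
t(k, p) = -1 + (119/3 + k)/(k + p) (t(k, p) = -1 + (k + 119/3)/(p + k) = -1 + (119/3 + k)/(k + p))
(w(-25, -2) + t(12, 48)) - 1*1535 = (4*I*√5 + (119/3 - 1*48)/(12 + 48)) - 1*1535 = (4*I*√5 + (119/3 - 48)/60) - 1535 = (4*I*√5 + (1/60)*(-25/3)) - 1535 = (4*I*√5 - 5/36) - 1535 = (-5/36 + 4*I*√5) - 1535 = -55265/36 + 4*I*√5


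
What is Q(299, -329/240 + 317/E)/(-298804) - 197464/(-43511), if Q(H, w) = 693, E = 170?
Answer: 5361170903/1181932804 ≈ 4.5359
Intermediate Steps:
Q(299, -329/240 + 317/E)/(-298804) - 197464/(-43511) = 693/(-298804) - 197464/(-43511) = 693*(-1/298804) - 197464*(-1/43511) = -63/27164 + 197464/43511 = 5361170903/1181932804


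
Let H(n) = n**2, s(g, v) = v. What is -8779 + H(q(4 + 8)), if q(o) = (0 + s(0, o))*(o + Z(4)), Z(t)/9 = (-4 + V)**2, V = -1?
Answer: 8079557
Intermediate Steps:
Z(t) = 225 (Z(t) = 9*(-4 - 1)**2 = 9*(-5)**2 = 9*25 = 225)
q(o) = o*(225 + o) (q(o) = (0 + o)*(o + 225) = o*(225 + o))
-8779 + H(q(4 + 8)) = -8779 + ((4 + 8)*(225 + (4 + 8)))**2 = -8779 + (12*(225 + 12))**2 = -8779 + (12*237)**2 = -8779 + 2844**2 = -8779 + 8088336 = 8079557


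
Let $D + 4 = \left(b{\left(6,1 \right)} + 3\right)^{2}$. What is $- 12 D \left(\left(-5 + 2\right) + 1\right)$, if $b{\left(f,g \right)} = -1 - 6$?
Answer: $288$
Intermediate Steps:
$b{\left(f,g \right)} = -7$ ($b{\left(f,g \right)} = -1 - 6 = -7$)
$D = 12$ ($D = -4 + \left(-7 + 3\right)^{2} = -4 + \left(-4\right)^{2} = -4 + 16 = 12$)
$- 12 D \left(\left(-5 + 2\right) + 1\right) = \left(-12\right) 12 \left(\left(-5 + 2\right) + 1\right) = - 144 \left(-3 + 1\right) = \left(-144\right) \left(-2\right) = 288$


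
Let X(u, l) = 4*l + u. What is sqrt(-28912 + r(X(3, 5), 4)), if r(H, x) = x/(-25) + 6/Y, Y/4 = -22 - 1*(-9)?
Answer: I*sqrt(488617454)/130 ≈ 170.04*I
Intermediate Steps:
Y = -52 (Y = 4*(-22 - 1*(-9)) = 4*(-22 + 9) = 4*(-13) = -52)
X(u, l) = u + 4*l
r(H, x) = -3/26 - x/25 (r(H, x) = x/(-25) + 6/(-52) = x*(-1/25) + 6*(-1/52) = -x/25 - 3/26 = -3/26 - x/25)
sqrt(-28912 + r(X(3, 5), 4)) = sqrt(-28912 + (-3/26 - 1/25*4)) = sqrt(-28912 + (-3/26 - 4/25)) = sqrt(-28912 - 179/650) = sqrt(-18792979/650) = I*sqrt(488617454)/130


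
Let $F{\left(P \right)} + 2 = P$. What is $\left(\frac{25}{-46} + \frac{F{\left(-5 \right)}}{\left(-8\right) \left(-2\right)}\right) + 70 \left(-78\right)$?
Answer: $- \frac{2009641}{368} \approx -5461.0$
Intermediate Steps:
$F{\left(P \right)} = -2 + P$
$\left(\frac{25}{-46} + \frac{F{\left(-5 \right)}}{\left(-8\right) \left(-2\right)}\right) + 70 \left(-78\right) = \left(\frac{25}{-46} + \frac{-2 - 5}{\left(-8\right) \left(-2\right)}\right) + 70 \left(-78\right) = \left(25 \left(- \frac{1}{46}\right) - \frac{7}{16}\right) - 5460 = \left(- \frac{25}{46} - \frac{7}{16}\right) - 5460 = - \frac{361}{368} - 5460 = - \frac{2009641}{368}$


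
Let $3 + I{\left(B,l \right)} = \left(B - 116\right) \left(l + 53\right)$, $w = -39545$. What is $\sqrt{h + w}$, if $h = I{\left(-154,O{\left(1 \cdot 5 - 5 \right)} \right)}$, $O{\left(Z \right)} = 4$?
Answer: $i \sqrt{54938} \approx 234.39 i$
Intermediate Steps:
$I{\left(B,l \right)} = -3 + \left(-116 + B\right) \left(53 + l\right)$ ($I{\left(B,l \right)} = -3 + \left(B - 116\right) \left(l + 53\right) = -3 + \left(B - 116\right) \left(53 + l\right) = -3 + \left(-116 + B\right) \left(53 + l\right)$)
$h = -15393$ ($h = -6151 - 464 + 53 \left(-154\right) - 616 = -6151 - 464 - 8162 - 616 = -15393$)
$\sqrt{h + w} = \sqrt{-15393 - 39545} = \sqrt{-54938} = i \sqrt{54938}$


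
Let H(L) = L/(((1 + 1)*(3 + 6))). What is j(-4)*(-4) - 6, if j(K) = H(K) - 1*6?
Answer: 170/9 ≈ 18.889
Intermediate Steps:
H(L) = L/18 (H(L) = L/((2*9)) = L/18)
j(K) = -6 + K/18 (j(K) = K/18 - 1*6 = K/18 - 6 = -6 + K/18)
j(-4)*(-4) - 6 = (-6 + (1/18)*(-4))*(-4) - 6 = (-6 - 2/9)*(-4) - 6 = -56/9*(-4) - 6 = 224/9 - 6 = 170/9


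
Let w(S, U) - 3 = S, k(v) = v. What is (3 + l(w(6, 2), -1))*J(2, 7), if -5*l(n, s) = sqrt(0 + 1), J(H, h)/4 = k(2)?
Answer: 112/5 ≈ 22.400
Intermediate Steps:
w(S, U) = 3 + S
J(H, h) = 8 (J(H, h) = 4*2 = 8)
l(n, s) = -1/5 (l(n, s) = -sqrt(0 + 1)/5 = -sqrt(1)/5 = -1/5*1 = -1/5)
(3 + l(w(6, 2), -1))*J(2, 7) = (3 - 1/5)*8 = (14/5)*8 = 112/5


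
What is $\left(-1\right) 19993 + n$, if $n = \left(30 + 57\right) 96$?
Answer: $-11641$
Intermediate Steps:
$n = 8352$ ($n = 87 \cdot 96 = 8352$)
$\left(-1\right) 19993 + n = \left(-1\right) 19993 + 8352 = -19993 + 8352 = -11641$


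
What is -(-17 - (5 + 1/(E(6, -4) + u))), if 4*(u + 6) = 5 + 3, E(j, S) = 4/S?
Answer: 109/5 ≈ 21.800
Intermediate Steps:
u = -4 (u = -6 + (5 + 3)/4 = -6 + (1/4)*8 = -6 + 2 = -4)
-(-17 - (5 + 1/(E(6, -4) + u))) = -(-17 - (5 + 1/(4/(-4) - 4))) = -(-17 - (5 + 1/(4*(-1/4) - 4))) = -(-17 - (5 + 1/(-1 - 4))) = -(-17 - (5 + 1/(-5))) = -(-17 - (5 - 1/5)) = -(-17 - 1*24/5) = -(-17 - 24/5) = -1*(-109/5) = 109/5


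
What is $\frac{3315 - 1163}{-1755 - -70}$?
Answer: $- \frac{2152}{1685} \approx -1.2772$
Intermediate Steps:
$\frac{3315 - 1163}{-1755 - -70} = \frac{2152}{-1755 + \left(-1208 + 1278\right)} = \frac{2152}{-1755 + 70} = \frac{2152}{-1685} = 2152 \left(- \frac{1}{1685}\right) = - \frac{2152}{1685}$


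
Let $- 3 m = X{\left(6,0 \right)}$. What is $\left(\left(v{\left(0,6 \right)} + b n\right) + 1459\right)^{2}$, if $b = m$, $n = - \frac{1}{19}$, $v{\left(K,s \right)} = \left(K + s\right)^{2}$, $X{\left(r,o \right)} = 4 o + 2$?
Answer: $\frac{7261937089}{3249} \approx 2.2351 \cdot 10^{6}$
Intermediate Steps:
$X{\left(r,o \right)} = 2 + 4 o$
$m = - \frac{2}{3}$ ($m = - \frac{2 + 4 \cdot 0}{3} = - \frac{2 + 0}{3} = \left(- \frac{1}{3}\right) 2 = - \frac{2}{3} \approx -0.66667$)
$n = - \frac{1}{19}$ ($n = \left(-1\right) \frac{1}{19} = - \frac{1}{19} \approx -0.052632$)
$b = - \frac{2}{3} \approx -0.66667$
$\left(\left(v{\left(0,6 \right)} + b n\right) + 1459\right)^{2} = \left(\left(\left(0 + 6\right)^{2} - - \frac{2}{57}\right) + 1459\right)^{2} = \left(\left(6^{2} + \frac{2}{57}\right) + 1459\right)^{2} = \left(\left(36 + \frac{2}{57}\right) + 1459\right)^{2} = \left(\frac{2054}{57} + 1459\right)^{2} = \left(\frac{85217}{57}\right)^{2} = \frac{7261937089}{3249}$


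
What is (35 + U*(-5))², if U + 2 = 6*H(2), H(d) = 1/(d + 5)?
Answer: 81225/49 ≈ 1657.7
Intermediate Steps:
H(d) = 1/(5 + d)
U = -8/7 (U = -2 + 6/(5 + 2) = -2 + 6/7 = -8/7 ≈ -1.1429)
(35 + U*(-5))² = (35 - 8/7*(-5))² = (35 + 40/7)² = (285/7)² = 81225/49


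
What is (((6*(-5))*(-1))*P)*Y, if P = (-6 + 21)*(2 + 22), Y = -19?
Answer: -205200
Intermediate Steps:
P = 360 (P = 15*24 = 360)
(((6*(-5))*(-1))*P)*Y = (((6*(-5))*(-1))*360)*(-19) = (-30*(-1)*360)*(-19) = (30*360)*(-19) = 10800*(-19) = -205200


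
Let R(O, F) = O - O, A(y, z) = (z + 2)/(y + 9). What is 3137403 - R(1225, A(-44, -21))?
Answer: 3137403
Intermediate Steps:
A(y, z) = (2 + z)/(9 + y)
R(O, F) = 0
3137403 - R(1225, A(-44, -21)) = 3137403 - 1*0 = 3137403 + 0 = 3137403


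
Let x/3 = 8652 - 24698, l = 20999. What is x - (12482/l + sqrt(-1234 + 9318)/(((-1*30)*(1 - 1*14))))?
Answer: -1010862344/20999 - sqrt(2021)/195 ≈ -48139.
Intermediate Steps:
x = -48138 (x = 3*(8652 - 24698) = 3*(-16046) = -48138)
x - (12482/l + sqrt(-1234 + 9318)/(((-1*30)*(1 - 1*14)))) = -48138 - (12482/20999 + sqrt(-1234 + 9318)/(((-1*30)*(1 - 1*14)))) = -48138 - (12482*(1/20999) + sqrt(8084)/((-30*(1 - 14)))) = -48138 - (12482/20999 + (2*sqrt(2021))/((-30*(-13)))) = -48138 - (12482/20999 + (2*sqrt(2021))/390) = -48138 - (12482/20999 + (2*sqrt(2021))*(1/390)) = -48138 - (12482/20999 + sqrt(2021)/195) = -48138 + (-12482/20999 - sqrt(2021)/195) = -1010862344/20999 - sqrt(2021)/195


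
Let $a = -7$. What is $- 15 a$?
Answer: $105$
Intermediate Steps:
$- 15 a = \left(-15\right) \left(-7\right) = 105$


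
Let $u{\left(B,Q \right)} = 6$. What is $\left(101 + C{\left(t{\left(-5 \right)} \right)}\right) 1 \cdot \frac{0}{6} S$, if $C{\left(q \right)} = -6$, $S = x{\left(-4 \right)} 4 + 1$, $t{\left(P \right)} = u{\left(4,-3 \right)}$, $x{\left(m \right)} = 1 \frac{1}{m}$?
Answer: $0$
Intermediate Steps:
$x{\left(m \right)} = \frac{1}{m}$
$t{\left(P \right)} = 6$
$S = 0$ ($S = \frac{1}{-4} \cdot 4 + 1 = \left(- \frac{1}{4}\right) 4 + 1 = -1 + 1 = 0$)
$\left(101 + C{\left(t{\left(-5 \right)} \right)}\right) 1 \cdot \frac{0}{6} S = \left(101 - 6\right) 1 \cdot \frac{0}{6} \cdot 0 = 95 \cdot 1 \cdot 0 \cdot \frac{1}{6} \cdot 0 = 95 \cdot 1 \cdot 0 \cdot 0 = 95 \cdot 0 \cdot 0 = 95 \cdot 0 = 0$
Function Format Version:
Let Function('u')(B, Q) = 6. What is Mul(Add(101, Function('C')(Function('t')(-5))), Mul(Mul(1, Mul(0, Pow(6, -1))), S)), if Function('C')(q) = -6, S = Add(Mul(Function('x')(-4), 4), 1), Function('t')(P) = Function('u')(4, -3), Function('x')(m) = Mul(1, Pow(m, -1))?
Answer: 0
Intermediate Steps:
Function('x')(m) = Pow(m, -1)
Function('t')(P) = 6
S = 0 (S = Add(Mul(Pow(-4, -1), 4), 1) = Add(Mul(Rational(-1, 4), 4), 1) = Add(-1, 1) = 0)
Mul(Add(101, Function('C')(Function('t')(-5))), Mul(Mul(1, Mul(0, Pow(6, -1))), S)) = Mul(Add(101, -6), Mul(Mul(1, Mul(0, Pow(6, -1))), 0)) = Mul(95, Mul(Mul(1, Mul(0, Rational(1, 6))), 0)) = Mul(95, Mul(Mul(1, 0), 0)) = Mul(95, Mul(0, 0)) = Mul(95, 0) = 0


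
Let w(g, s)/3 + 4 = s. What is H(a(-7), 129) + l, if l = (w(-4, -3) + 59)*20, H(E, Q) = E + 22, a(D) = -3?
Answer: 779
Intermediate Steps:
w(g, s) = -12 + 3*s
H(E, Q) = 22 + E
l = 760 (l = ((-12 + 3*(-3)) + 59)*20 = ((-12 - 9) + 59)*20 = (-21 + 59)*20 = 38*20 = 760)
H(a(-7), 129) + l = (22 - 3) + 760 = 19 + 760 = 779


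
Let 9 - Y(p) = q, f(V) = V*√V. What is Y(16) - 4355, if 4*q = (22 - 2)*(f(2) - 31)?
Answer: -4191 - 10*√2 ≈ -4205.1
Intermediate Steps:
f(V) = V^(3/2)
q = -155 + 10*√2 (q = ((22 - 2)*(2^(3/2) - 31))/4 = (20*(2*√2 - 31))/4 = (20*(-31 + 2*√2))/4 = (-620 + 40*√2)/4 = -155 + 10*√2 ≈ -140.86)
Y(p) = 164 - 10*√2 (Y(p) = 9 - (-155 + 10*√2) = 9 + (155 - 10*√2) = 164 - 10*√2)
Y(16) - 4355 = (164 - 10*√2) - 4355 = -4191 - 10*√2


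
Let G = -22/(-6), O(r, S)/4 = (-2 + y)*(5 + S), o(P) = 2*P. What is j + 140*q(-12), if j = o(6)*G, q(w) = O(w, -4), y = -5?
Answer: -3876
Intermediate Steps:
O(r, S) = -140 - 28*S (O(r, S) = 4*((-2 - 5)*(5 + S)) = 4*(-7*(5 + S)) = 4*(-35 - 7*S) = -140 - 28*S)
q(w) = -28 (q(w) = -140 - 28*(-4) = -140 + 112 = -28)
G = 11/3 (G = -22*(-⅙) = 11/3 ≈ 3.6667)
j = 44 (j = (2*6)*(11/3) = 12*(11/3) = 44)
j + 140*q(-12) = 44 + 140*(-28) = 44 - 3920 = -3876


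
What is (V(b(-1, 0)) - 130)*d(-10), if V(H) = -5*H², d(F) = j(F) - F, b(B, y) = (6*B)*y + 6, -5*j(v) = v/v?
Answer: -3038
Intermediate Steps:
j(v) = -⅕ (j(v) = -v/(5*v) = -⅕*1 = -⅕)
b(B, y) = 6 + 6*B*y (b(B, y) = 6*B*y + 6 = 6 + 6*B*y)
d(F) = -⅕ - F
(V(b(-1, 0)) - 130)*d(-10) = (-5*(6 + 6*(-1)*0)² - 130)*(-⅕ - 1*(-10)) = (-5*(6 + 0)² - 130)*(-⅕ + 10) = (-5*6² - 130)*(49/5) = (-5*36 - 130)*(49/5) = (-180 - 130)*(49/5) = -310*49/5 = -3038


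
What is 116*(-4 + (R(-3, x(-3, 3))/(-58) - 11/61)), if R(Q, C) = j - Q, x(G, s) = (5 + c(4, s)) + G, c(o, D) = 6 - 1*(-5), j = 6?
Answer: -30678/61 ≈ -502.92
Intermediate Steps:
c(o, D) = 11 (c(o, D) = 6 + 5 = 11)
x(G, s) = 16 + G (x(G, s) = (5 + 11) + G = 16 + G)
R(Q, C) = 6 - Q
116*(-4 + (R(-3, x(-3, 3))/(-58) - 11/61)) = 116*(-4 + ((6 - 1*(-3))/(-58) - 11/61)) = 116*(-4 + ((6 + 3)*(-1/58) - 11*1/61)) = 116*(-4 + (9*(-1/58) - 11/61)) = 116*(-4 + (-9/58 - 11/61)) = 116*(-4 - 1187/3538) = 116*(-15339/3538) = -30678/61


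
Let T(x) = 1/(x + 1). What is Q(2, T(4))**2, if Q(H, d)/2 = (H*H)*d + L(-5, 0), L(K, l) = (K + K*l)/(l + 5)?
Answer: 4/25 ≈ 0.16000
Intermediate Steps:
L(K, l) = (K + K*l)/(5 + l)
T(x) = 1/(1 + x)
Q(H, d) = -2 + 2*d*H**2 (Q(H, d) = 2*((H*H)*d - 5*(1 + 0)/(5 + 0)) = 2*(H**2*d - 5*1/5) = 2*(d*H**2 - 5*1/5*1) = 2*(d*H**2 - 1) = 2*(-1 + d*H**2) = -2 + 2*d*H**2)
Q(2, T(4))**2 = (-2 + 2*2**2/(1 + 4))**2 = (-2 + 2*4/5)**2 = (-2 + 2*(1/5)*4)**2 = (-2 + 8/5)**2 = (-2/5)**2 = 4/25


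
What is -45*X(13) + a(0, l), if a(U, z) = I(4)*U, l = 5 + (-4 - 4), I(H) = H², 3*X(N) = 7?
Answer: -105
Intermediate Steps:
X(N) = 7/3 (X(N) = (⅓)*7 = 7/3)
l = -3 (l = 5 - 8 = -3)
a(U, z) = 16*U (a(U, z) = 4²*U = 16*U)
-45*X(13) + a(0, l) = -45*7/3 + 16*0 = -105 + 0 = -105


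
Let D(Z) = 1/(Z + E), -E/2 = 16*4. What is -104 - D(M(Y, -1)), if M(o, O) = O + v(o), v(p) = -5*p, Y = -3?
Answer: -11855/114 ≈ -103.99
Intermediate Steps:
E = -128 (E = -32*4 = -2*64 = -128)
M(o, O) = O - 5*o
D(Z) = 1/(-128 + Z) (D(Z) = 1/(Z - 128) = 1/(-128 + Z))
-104 - D(M(Y, -1)) = -104 - 1/(-128 + (-1 - 5*(-3))) = -104 - 1/(-128 + (-1 + 15)) = -104 - 1/(-128 + 14) = -104 - 1/(-114) = -104 - 1*(-1/114) = -104 + 1/114 = -11855/114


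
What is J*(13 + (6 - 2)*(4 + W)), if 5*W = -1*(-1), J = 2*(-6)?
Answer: -1788/5 ≈ -357.60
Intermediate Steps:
J = -12
W = ⅕ (W = (-1*(-1))/5 = (⅕)*1 = ⅕ ≈ 0.20000)
J*(13 + (6 - 2)*(4 + W)) = -12*(13 + (6 - 2)*(4 + ⅕)) = -12*(13 + 4*(21/5)) = -12*(13 + 84/5) = -12*149/5 = -1788/5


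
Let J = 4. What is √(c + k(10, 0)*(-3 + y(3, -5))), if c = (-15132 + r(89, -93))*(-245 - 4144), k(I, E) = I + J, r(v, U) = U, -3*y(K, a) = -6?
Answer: √66822511 ≈ 8174.5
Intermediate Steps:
y(K, a) = 2 (y(K, a) = -⅓*(-6) = 2)
k(I, E) = 4 + I (k(I, E) = I + 4 = 4 + I)
c = 66822525 (c = (-15132 - 93)*(-245 - 4144) = -15225*(-4389) = 66822525)
√(c + k(10, 0)*(-3 + y(3, -5))) = √(66822525 + (4 + 10)*(-3 + 2)) = √(66822525 + 14*(-1)) = √(66822525 - 14) = √66822511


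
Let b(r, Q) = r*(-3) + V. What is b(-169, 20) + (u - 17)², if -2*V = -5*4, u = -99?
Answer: 13973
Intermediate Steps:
V = 10 (V = -(-5)*4/2 = -½*(-20) = 10)
b(r, Q) = 10 - 3*r (b(r, Q) = r*(-3) + 10 = -3*r + 10 = 10 - 3*r)
b(-169, 20) + (u - 17)² = (10 - 3*(-169)) + (-99 - 17)² = (10 + 507) + (-116)² = 517 + 13456 = 13973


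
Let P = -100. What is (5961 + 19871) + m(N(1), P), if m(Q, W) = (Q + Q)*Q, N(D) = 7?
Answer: 25930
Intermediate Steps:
m(Q, W) = 2*Q² (m(Q, W) = (2*Q)*Q = 2*Q²)
(5961 + 19871) + m(N(1), P) = (5961 + 19871) + 2*7² = 25832 + 2*49 = 25832 + 98 = 25930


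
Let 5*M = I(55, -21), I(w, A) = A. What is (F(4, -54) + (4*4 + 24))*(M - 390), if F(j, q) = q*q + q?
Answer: -5719842/5 ≈ -1.1440e+6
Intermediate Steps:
F(j, q) = q + q² (F(j, q) = q² + q = q + q²)
M = -21/5 (M = (⅕)*(-21) = -21/5 ≈ -4.2000)
(F(4, -54) + (4*4 + 24))*(M - 390) = (-54*(1 - 54) + (4*4 + 24))*(-21/5 - 390) = (-54*(-53) + (16 + 24))*(-1971/5) = (2862 + 40)*(-1971/5) = 2902*(-1971/5) = -5719842/5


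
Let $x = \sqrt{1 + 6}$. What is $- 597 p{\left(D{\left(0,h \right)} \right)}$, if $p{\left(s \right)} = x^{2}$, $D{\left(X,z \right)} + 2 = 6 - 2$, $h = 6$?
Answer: $-4179$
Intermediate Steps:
$x = \sqrt{7} \approx 2.6458$
$D{\left(X,z \right)} = 2$ ($D{\left(X,z \right)} = -2 + \left(6 - 2\right) = -2 + 4 = 2$)
$p{\left(s \right)} = 7$ ($p{\left(s \right)} = \left(\sqrt{7}\right)^{2} = 7$)
$- 597 p{\left(D{\left(0,h \right)} \right)} = \left(-597\right) 7 = -4179$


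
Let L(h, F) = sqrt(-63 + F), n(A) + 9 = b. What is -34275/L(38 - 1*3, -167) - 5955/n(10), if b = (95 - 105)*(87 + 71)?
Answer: 5955/1589 + 6855*I*sqrt(230)/46 ≈ 3.7476 + 2260.0*I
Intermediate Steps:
b = -1580 (b = -10*158 = -1580)
n(A) = -1589 (n(A) = -9 - 1580 = -1589)
-34275/L(38 - 1*3, -167) - 5955/n(10) = -34275/sqrt(-63 - 167) - 5955/(-1589) = -34275*(-I*sqrt(230)/230) - 5955*(-1/1589) = -34275*(-I*sqrt(230)/230) + 5955/1589 = -(-6855)*I*sqrt(230)/46 + 5955/1589 = 6855*I*sqrt(230)/46 + 5955/1589 = 5955/1589 + 6855*I*sqrt(230)/46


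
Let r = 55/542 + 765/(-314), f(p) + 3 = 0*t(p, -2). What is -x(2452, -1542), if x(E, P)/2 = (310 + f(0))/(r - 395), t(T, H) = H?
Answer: 26123858/16905405 ≈ 1.5453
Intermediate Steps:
f(p) = -3 (f(p) = -3 + 0*(-2) = -3 + 0 = -3)
r = -99340/42547 (r = 55*(1/542) + 765*(-1/314) = 55/542 - 765/314 = -99340/42547 ≈ -2.3348)
x(E, P) = -26123858/16905405 (x(E, P) = 2*((310 - 3)/(-99340/42547 - 395)) = 2*(307/(-16905405/42547)) = 2*(307*(-42547/16905405)) = 2*(-13061929/16905405) = -26123858/16905405)
-x(2452, -1542) = -1*(-26123858/16905405) = 26123858/16905405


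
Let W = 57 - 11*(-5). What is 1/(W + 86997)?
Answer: 1/87109 ≈ 1.1480e-5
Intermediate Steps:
W = 112 (W = 57 + 55 = 112)
1/(W + 86997) = 1/(112 + 86997) = 1/87109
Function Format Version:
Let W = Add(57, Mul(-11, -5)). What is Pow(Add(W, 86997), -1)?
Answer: Rational(1, 87109) ≈ 1.1480e-5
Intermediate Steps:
W = 112 (W = Add(57, 55) = 112)
Pow(Add(W, 86997), -1) = Pow(Add(112, 86997), -1) = Pow(87109, -1) = Rational(1, 87109)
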